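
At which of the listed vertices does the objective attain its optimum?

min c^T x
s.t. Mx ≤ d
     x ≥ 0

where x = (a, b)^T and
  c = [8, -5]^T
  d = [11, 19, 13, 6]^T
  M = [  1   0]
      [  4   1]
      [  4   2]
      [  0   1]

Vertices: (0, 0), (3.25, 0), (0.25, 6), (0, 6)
(0, 6) with z = -30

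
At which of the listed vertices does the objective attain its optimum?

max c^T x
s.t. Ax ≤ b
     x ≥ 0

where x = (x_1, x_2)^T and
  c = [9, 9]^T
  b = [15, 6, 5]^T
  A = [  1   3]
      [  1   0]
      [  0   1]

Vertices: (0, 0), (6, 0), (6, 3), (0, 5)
Evaluating z = 9x_1 + 9x_2 at each vertex:
  (0, 0): z = 0
  (6, 0): z = 54
  (6, 3): z = 81
  (0, 5): z = 45

The largest value is z = 81, attained at (6, 3).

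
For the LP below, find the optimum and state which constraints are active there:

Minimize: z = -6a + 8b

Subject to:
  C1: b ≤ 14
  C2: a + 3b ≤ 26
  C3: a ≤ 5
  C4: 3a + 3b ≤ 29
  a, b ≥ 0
Optimal: a = 5, b = 0
Binding: C3, b ≥ 0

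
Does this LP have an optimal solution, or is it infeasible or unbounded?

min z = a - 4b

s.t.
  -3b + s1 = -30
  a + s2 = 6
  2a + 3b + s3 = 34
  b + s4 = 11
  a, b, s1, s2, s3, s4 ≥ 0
The point (0, 11) satisfies every constraint, so the LP is feasible; the constraints give a ≤ 6 and b ≤ 11, which with a, b ≥ 0 keep the feasible region inside a bounded box. A feasible, bounded LP attains a finite optimum at a vertex.

Evaluating z = a - 4b at each vertex:
  (0, 10): z = -40
  (2, 10): z = -38
  (0.5, 11): z = -43.5
  (0, 11): z = -44

Feasible with finite optimum z* = -44 at (0, 11).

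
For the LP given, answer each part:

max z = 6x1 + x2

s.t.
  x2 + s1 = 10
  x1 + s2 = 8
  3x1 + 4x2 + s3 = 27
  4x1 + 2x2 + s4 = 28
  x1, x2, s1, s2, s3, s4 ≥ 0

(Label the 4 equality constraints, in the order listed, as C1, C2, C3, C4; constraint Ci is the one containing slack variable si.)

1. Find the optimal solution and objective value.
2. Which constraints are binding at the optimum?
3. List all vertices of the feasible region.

1. x1 = 7, x2 = 0, z = 42
2. C4, x2 ≥ 0
3. (0, 0), (7, 0), (5.8, 2.4), (0, 6.75)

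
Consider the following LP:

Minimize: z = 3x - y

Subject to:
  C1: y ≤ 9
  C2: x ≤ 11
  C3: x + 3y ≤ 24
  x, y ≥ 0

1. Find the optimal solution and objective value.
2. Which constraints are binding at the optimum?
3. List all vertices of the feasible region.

1. x = 0, y = 8, z = -8
2. C3, x ≥ 0
3. (0, 0), (11, 0), (11, 4.333), (0, 8)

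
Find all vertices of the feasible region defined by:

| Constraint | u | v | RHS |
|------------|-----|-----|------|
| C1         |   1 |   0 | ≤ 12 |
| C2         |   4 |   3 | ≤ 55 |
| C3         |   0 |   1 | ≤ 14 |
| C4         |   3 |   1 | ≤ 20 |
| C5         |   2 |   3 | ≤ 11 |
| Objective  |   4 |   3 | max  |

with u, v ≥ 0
Each vertex is the intersection of two constraint boundaries that also satisfies all remaining constraints:
  u = 0 and v = 0 → (0, 0)
  2u + 3v = 11 and v = 0 → (5.5, 0)
  2u + 3v = 11 and u = 0 → (0, 3.667)

Vertices: (0, 0), (5.5, 0), (0, 3.667)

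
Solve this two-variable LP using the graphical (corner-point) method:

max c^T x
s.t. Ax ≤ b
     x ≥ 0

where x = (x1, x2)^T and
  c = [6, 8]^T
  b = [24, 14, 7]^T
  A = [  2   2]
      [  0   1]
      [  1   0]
x1 = 0, x2 = 12, z = 96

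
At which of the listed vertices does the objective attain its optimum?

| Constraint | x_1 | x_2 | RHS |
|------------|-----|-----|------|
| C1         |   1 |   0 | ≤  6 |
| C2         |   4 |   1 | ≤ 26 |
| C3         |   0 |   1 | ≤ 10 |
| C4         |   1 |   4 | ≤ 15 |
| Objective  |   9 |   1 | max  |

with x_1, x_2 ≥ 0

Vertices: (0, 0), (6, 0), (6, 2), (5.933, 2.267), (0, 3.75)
Evaluating z = 9x_1 + x_2 at each vertex:
  (0, 0): z = 0
  (6, 0): z = 54
  (6, 2): z = 56
  (5.933, 2.267): z = 55.67
  (0, 3.75): z = 3.75

The largest value is z = 56, attained at (6, 2).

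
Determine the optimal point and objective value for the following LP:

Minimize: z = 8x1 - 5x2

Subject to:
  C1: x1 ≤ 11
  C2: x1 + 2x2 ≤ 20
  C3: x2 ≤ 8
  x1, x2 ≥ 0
Each vertex is the intersection of two constraint boundaries that also satisfies all remaining constraints:
  x1 = 0 and x2 = 0 → (0, 0)
  x1 = 11 and x2 = 0 → (11, 0)
  x1 = 11 and x1 + 2x2 = 20 → (11, 4.5)
  x1 + 2x2 = 20 and x2 = 8 → (4, 8)
  x2 = 8 and x1 = 0 → (0, 8)

Evaluating z = 8x1 - 5x2 at each vertex:
  (0, 0): z = 0
  (11, 0): z = 88
  (11, 4.5): z = 65.5
  (4, 8): z = -8
  (0, 8): z = -40

The minimum is at (0, 8) with z = -40.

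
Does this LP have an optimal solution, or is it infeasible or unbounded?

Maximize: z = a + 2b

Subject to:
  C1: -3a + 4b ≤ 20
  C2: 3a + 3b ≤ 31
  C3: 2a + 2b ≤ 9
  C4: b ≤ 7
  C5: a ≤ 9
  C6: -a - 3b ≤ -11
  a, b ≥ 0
The point (0, 4.5) satisfies every constraint, so the LP is feasible; the constraints give a ≤ 9 and b ≤ 7, which with a, b ≥ 0 keep the feasible region inside a bounded box. A feasible, bounded LP attains a finite optimum at a vertex.

Evaluating z = a + 2b at each vertex:
  (0, 3.667): z = 7.333
  (1.25, 3.25): z = 7.75
  (0, 4.5): z = 9

Feasible with finite optimum z* = 9 at (0, 4.5).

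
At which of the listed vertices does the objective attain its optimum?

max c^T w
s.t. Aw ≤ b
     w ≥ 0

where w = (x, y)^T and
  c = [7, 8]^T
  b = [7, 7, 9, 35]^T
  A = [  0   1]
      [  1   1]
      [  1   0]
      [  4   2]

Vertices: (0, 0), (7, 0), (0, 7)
Evaluating z = 7x + 8y at each vertex:
  (0, 0): z = 0
  (7, 0): z = 49
  (0, 7): z = 56

The largest value is z = 56, attained at (0, 7).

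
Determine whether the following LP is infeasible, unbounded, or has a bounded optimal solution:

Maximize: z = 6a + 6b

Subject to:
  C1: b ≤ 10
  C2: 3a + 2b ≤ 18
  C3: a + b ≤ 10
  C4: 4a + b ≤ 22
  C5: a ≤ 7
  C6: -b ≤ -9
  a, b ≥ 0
The point (0, 9) satisfies every constraint, so the LP is feasible; the constraints give a ≤ 7 and b ≤ 10, which with a, b ≥ 0 keep the feasible region inside a bounded box. A feasible, bounded LP attains a finite optimum at a vertex.

Evaluating z = 6a + 6b at each vertex:
  (0, 9): z = 54

The LP has an optimal solution: (0, 9) with z = 54.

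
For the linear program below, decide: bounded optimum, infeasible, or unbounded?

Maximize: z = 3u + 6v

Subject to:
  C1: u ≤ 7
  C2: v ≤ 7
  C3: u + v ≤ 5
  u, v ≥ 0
The point (0, 5) satisfies every constraint, so the LP is feasible; the constraints give u ≤ 7 and v ≤ 7, which with u, v ≥ 0 keep the feasible region inside a bounded box. A feasible, bounded LP attains a finite optimum at a vertex.

Evaluating z = 3u + 6v at each vertex:
  (0, 0): z = 0
  (5, 0): z = 15
  (0, 5): z = 30

Feasible with finite optimum z* = 30 at (0, 5).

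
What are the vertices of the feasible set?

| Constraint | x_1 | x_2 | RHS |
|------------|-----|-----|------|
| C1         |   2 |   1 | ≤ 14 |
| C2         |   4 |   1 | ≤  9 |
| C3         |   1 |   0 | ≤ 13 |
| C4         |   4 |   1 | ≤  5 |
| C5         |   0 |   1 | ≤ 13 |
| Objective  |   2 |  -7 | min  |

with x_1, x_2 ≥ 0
Each vertex is the intersection of two constraint boundaries that also satisfies all remaining constraints:
  x_1 = 0 and x_2 = 0 → (0, 0)
  4x_1 + x_2 = 5 and x_2 = 0 → (1.25, 0)
  4x_1 + x_2 = 5 and x_1 = 0 → (0, 5)

Vertices: (0, 0), (1.25, 0), (0, 5)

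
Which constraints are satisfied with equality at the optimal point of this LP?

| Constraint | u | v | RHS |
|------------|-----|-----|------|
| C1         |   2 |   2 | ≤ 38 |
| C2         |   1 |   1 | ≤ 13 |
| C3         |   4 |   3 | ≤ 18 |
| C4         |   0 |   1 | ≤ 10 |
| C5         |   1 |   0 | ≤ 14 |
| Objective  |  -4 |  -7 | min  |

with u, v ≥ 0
Optimal: u = 0, v = 6
Binding: C3, u ≥ 0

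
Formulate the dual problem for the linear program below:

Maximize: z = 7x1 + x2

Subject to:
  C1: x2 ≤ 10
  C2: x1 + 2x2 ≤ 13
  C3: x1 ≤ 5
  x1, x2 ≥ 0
Minimize: z = 10y1 + 13y2 + 5y3

Subject to:
  C1: -y2 - y3 ≤ -7
  C2: -y1 - 2y2 ≤ -1
  y1, y2, y3 ≥ 0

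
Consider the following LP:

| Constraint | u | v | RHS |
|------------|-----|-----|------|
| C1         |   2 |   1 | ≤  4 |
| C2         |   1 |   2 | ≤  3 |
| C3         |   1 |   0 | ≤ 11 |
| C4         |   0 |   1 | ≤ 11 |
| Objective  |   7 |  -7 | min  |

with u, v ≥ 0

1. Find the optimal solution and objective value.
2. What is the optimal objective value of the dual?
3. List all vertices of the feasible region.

1. u = 0, v = 1.5, z = -10.5
2. -10.5 (by strong duality, equal to the primal optimum)
3. (0, 0), (2, 0), (1.667, 0.6667), (0, 1.5)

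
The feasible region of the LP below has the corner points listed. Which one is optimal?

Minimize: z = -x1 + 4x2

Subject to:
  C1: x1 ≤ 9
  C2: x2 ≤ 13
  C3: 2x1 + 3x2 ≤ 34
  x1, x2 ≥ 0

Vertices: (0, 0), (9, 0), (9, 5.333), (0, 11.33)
Evaluating z = -x1 + 4x2 at each vertex:
  (0, 0): z = 0
  (9, 0): z = -9
  (9, 5.333): z = 12.33
  (0, 11.33): z = 45.33

The smallest value is z = -9, attained at (9, 0).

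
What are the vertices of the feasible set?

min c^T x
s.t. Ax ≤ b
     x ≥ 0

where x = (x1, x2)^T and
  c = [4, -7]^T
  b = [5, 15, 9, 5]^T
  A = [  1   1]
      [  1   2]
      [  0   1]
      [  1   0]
Each vertex is the intersection of two constraint boundaries that also satisfies all remaining constraints:
  x1 = 0 and x2 = 0 → (0, 0)
  x1 + x2 = 5 and x1 = 5 → (5, 0)
  x1 + x2 = 5 and x1 = 0 → (0, 5)

Vertices: (0, 0), (5, 0), (0, 5)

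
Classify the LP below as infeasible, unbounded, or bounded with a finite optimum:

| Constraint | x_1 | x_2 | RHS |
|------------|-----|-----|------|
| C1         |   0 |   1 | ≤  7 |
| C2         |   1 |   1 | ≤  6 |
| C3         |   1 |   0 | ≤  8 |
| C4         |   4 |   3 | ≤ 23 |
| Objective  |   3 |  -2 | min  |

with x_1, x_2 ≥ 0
The point (0, 6) satisfies every constraint, so the LP is feasible; the constraints give x_1 ≤ 8 and x_2 ≤ 7, which with x_1, x_2 ≥ 0 keep the feasible region inside a bounded box. A feasible, bounded LP attains a finite optimum at a vertex.

Evaluating z = 3x_1 - 2x_2 at each vertex:
  (0, 0): z = 0
  (5.75, 0): z = 17.25
  (5, 1): z = 13
  (0, 6): z = -12

Feasible with finite optimum z* = -12 at (0, 6).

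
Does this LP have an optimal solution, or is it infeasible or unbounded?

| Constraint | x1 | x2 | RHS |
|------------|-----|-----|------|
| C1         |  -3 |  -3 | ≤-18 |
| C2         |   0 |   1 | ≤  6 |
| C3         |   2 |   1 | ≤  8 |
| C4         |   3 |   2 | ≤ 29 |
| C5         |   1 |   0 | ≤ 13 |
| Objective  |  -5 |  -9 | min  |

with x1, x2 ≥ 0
The point (1, 6) satisfies every constraint, so the LP is feasible; the constraints give x1 ≤ 13 and x2 ≤ 6, which with x1, x2 ≥ 0 keep the feasible region inside a bounded box. A feasible, bounded LP attains a finite optimum at a vertex.

Feasible with finite optimum z* = -59 at (1, 6).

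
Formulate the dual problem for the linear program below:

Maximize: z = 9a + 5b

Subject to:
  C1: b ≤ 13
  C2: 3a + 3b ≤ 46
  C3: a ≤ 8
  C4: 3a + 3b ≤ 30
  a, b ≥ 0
Minimize: z = 13y1 + 46y2 + 8y3 + 30y4

Subject to:
  C1: -3y2 - y3 - 3y4 ≤ -9
  C2: -y1 - 3y2 - 3y4 ≤ -5
  y1, y2, y3, y4 ≥ 0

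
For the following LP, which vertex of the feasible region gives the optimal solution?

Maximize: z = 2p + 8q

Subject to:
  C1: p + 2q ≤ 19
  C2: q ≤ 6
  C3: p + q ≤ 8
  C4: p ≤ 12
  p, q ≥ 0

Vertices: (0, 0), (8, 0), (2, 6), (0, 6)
Evaluating z = 2p + 8q at each vertex:
  (0, 0): z = 0
  (8, 0): z = 16
  (2, 6): z = 52
  (0, 6): z = 48

The largest value is z = 52, attained at (2, 6).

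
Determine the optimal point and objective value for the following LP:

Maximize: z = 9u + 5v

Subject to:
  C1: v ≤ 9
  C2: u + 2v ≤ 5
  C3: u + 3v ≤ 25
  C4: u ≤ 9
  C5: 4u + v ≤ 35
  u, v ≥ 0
Each vertex is the intersection of two constraint boundaries that also satisfies all remaining constraints:
  u = 0 and v = 0 → (0, 0)
  u + 2v = 5 and v = 0 → (5, 0)
  u + 2v = 5 and u = 0 → (0, 2.5)

Evaluating z = 9u + 5v at each vertex:
  (0, 0): z = 0
  (5, 0): z = 45
  (0, 2.5): z = 12.5

The maximum is at (5, 0) with z = 45.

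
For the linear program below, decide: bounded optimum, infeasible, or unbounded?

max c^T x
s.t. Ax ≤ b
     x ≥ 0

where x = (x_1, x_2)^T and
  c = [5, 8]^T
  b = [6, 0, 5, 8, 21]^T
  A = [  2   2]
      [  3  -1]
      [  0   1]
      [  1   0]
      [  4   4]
The point (0, 3) satisfies every constraint, so the LP is feasible; the constraints give x_1 ≤ 8 and x_2 ≤ 5, which with x_1, x_2 ≥ 0 keep the feasible region inside a bounded box. A feasible, bounded LP attains a finite optimum at a vertex.

Evaluating z = 5x_1 + 8x_2 at each vertex:
  (0, 0): z = 0
  (0.75, 2.25): z = 21.75
  (0, 3): z = 24

Feasible with finite optimum z* = 24 at (0, 3).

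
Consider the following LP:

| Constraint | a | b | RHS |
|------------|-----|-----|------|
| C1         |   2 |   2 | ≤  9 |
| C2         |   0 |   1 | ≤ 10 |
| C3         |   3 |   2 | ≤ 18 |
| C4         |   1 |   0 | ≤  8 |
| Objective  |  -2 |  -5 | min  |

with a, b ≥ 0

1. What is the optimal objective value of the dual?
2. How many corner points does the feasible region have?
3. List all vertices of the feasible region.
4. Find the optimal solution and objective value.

1. -22.5 (by strong duality, equal to the primal optimum)
2. 3
3. (0, 0), (4.5, 0), (0, 4.5)
4. a = 0, b = 4.5, z = -22.5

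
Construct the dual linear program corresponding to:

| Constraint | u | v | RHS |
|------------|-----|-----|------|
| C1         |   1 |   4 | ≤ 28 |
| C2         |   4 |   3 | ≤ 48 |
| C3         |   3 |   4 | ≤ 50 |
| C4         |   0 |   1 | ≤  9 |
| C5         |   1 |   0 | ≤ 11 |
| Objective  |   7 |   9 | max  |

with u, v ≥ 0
Minimize: z = 28y1 + 48y2 + 50y3 + 9y4 + 11y5

Subject to:
  C1: -y1 - 4y2 - 3y3 - y5 ≤ -7
  C2: -4y1 - 3y2 - 4y3 - y4 ≤ -9
  y1, y2, y3, y4, y5 ≥ 0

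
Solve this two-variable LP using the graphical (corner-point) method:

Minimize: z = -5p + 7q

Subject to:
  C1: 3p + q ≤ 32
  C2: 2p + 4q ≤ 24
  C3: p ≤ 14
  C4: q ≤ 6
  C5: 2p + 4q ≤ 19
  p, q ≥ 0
p = 9.5, q = 0, z = -47.5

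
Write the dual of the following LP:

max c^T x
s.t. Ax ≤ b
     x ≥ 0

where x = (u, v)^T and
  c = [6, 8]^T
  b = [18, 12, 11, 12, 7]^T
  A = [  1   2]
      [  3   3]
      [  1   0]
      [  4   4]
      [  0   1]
Minimize: z = 18y1 + 12y2 + 11y3 + 12y4 + 7y5

Subject to:
  C1: -y1 - 3y2 - y3 - 4y4 ≤ -6
  C2: -2y1 - 3y2 - 4y4 - y5 ≤ -8
  y1, y2, y3, y4, y5 ≥ 0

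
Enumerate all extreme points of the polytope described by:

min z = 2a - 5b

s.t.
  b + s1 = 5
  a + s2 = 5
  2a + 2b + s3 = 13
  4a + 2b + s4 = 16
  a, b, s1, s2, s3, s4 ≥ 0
Each vertex is the intersection of two constraint boundaries that also satisfies all remaining constraints:
  a = 0 and b = 0 → (0, 0)
  4a + 2b = 16 and b = 0 → (4, 0)
  b = 5 and 2a + 2b = 13 → (1.5, 5)
  b = 5 and a = 0 → (0, 5)

Vertices: (0, 0), (4, 0), (1.5, 5), (0, 5)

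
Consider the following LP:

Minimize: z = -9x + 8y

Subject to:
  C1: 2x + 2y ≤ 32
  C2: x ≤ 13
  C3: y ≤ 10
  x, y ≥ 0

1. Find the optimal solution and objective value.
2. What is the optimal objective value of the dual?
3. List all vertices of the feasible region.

1. x = 13, y = 0, z = -117
2. -117 (by strong duality, equal to the primal optimum)
3. (0, 0), (13, 0), (13, 3), (6, 10), (0, 10)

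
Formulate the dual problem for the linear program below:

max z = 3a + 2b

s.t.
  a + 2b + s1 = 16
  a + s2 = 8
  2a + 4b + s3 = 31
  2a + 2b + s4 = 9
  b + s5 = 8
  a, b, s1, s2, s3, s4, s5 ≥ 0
Minimize: z = 16y1 + 8y2 + 31y3 + 9y4 + 8y5

Subject to:
  C1: -y1 - y2 - 2y3 - 2y4 ≤ -3
  C2: -2y1 - 4y3 - 2y4 - y5 ≤ -2
  y1, y2, y3, y4, y5 ≥ 0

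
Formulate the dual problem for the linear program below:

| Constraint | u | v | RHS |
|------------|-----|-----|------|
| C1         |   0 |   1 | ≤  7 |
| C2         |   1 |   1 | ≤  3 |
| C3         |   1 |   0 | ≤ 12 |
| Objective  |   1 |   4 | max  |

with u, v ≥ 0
Minimize: z = 7y1 + 3y2 + 12y3

Subject to:
  C1: -y2 - y3 ≤ -1
  C2: -y1 - y2 ≤ -4
  y1, y2, y3 ≥ 0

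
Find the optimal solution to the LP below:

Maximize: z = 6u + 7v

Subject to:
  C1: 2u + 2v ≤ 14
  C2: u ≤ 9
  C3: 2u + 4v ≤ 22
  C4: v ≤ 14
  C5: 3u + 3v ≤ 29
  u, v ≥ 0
u = 3, v = 4, z = 46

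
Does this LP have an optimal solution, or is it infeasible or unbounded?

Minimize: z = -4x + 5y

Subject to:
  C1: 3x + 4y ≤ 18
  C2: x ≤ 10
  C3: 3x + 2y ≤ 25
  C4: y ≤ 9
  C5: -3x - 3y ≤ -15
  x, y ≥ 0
The point (6, 0) satisfies every constraint, so the LP is feasible; the constraints give x ≤ 10 and y ≤ 9, which with x, y ≥ 0 keep the feasible region inside a bounded box. A feasible, bounded LP attains a finite optimum at a vertex.

Evaluating z = -4x + 5y at each vertex:
  (5, 0): z = -20
  (6, 0): z = -24
  (2, 3): z = 7

Bounded optimum: z* = -24 at (6, 0).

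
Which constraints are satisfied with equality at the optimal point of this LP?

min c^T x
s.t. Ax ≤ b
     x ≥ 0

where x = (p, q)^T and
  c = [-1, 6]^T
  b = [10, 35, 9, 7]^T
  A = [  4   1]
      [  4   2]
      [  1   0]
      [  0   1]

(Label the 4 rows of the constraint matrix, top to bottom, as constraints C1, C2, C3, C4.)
Optimal: p = 2.5, q = 0
Slack at optimum:
  C1: slack = 0 (binding)
  C2: slack = 25
  C3: slack = 6.5
  C4: slack = 7
  p ≥ 0: p = 2.5
  q ≥ 0: q = 0 (binding)
Binding constraints: C1, q ≥ 0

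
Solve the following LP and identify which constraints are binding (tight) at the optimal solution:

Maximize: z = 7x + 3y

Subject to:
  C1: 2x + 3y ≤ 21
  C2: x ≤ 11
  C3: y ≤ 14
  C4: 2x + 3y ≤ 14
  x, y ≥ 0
Optimal: x = 7, y = 0
Binding: C4, y ≥ 0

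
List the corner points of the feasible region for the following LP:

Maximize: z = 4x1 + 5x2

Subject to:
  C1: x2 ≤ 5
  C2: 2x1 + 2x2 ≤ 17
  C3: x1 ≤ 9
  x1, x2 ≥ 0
Each vertex is the intersection of two constraint boundaries that also satisfies all remaining constraints:
  x1 = 0 and x2 = 0 → (0, 0)
  2x1 + 2x2 = 17 and x2 = 0 → (8.5, 0)
  x2 = 5 and 2x1 + 2x2 = 17 → (3.5, 5)
  x2 = 5 and x1 = 0 → (0, 5)

Vertices: (0, 0), (8.5, 0), (3.5, 5), (0, 5)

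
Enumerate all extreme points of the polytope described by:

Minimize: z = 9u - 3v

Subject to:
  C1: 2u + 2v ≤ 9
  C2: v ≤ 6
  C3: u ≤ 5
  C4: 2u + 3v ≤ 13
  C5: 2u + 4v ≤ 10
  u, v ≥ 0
Each vertex is the intersection of two constraint boundaries that also satisfies all remaining constraints:
  u = 0 and v = 0 → (0, 0)
  2u + 2v = 9 and v = 0 → (4.5, 0)
  2u + 2v = 9 and 2u + 4v = 10 → (4, 0.5)
  2u + 4v = 10 and u = 0 → (0, 2.5)

Vertices: (0, 0), (4.5, 0), (4, 0.5), (0, 2.5)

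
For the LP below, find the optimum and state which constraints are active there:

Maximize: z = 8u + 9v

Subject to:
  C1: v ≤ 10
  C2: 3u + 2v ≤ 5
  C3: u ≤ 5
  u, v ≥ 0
Optimal: u = 0, v = 2.5
Slack at optimum:
  C1: slack = 7.5
  C2: slack = 0 (binding)
  C3: slack = 5
  u ≥ 0: u = 0 (binding)
  v ≥ 0: v = 2.5
Binding constraints: C2, u ≥ 0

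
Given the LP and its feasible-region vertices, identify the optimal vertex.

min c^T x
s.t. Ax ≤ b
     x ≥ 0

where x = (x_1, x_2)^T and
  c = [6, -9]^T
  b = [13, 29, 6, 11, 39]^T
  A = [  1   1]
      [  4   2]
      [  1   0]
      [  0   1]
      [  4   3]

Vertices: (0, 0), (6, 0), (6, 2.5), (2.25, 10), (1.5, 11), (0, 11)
Evaluating z = 6x_1 - 9x_2 at each vertex:
  (0, 0): z = 0
  (6, 0): z = 36
  (6, 2.5): z = 13.5
  (2.25, 10): z = -76.5
  (1.5, 11): z = -90
  (0, 11): z = -99

The smallest value is z = -99, attained at (0, 11).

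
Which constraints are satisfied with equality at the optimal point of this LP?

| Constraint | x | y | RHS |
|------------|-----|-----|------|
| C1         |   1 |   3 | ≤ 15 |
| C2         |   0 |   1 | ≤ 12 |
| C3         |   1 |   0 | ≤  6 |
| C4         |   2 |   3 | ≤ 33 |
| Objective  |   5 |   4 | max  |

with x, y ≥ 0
Optimal: x = 6, y = 3
Slack at optimum:
  C1: slack = 0 (binding)
  C2: slack = 9
  C3: slack = 0 (binding)
  C4: slack = 12
  x ≥ 0: x = 6
  y ≥ 0: y = 3
Binding constraints: C1, C3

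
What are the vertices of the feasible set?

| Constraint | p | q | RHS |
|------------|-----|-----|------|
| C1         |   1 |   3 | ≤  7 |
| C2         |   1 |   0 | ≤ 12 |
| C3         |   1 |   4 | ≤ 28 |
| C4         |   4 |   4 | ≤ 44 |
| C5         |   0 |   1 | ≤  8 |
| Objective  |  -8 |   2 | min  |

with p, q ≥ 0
Each vertex is the intersection of two constraint boundaries that also satisfies all remaining constraints:
  p = 0 and q = 0 → (0, 0)
  p + 3q = 7 and q = 0 → (7, 0)
  p + 3q = 7 and p = 0 → (0, 2.333)

Vertices: (0, 0), (7, 0), (0, 2.333)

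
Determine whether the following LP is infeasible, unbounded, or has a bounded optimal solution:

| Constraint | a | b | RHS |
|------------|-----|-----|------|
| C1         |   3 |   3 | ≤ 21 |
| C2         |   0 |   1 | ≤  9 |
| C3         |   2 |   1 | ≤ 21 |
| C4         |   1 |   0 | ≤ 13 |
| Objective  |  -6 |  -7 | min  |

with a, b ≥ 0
The point (0, 7) satisfies every constraint, so the LP is feasible; the constraints give a ≤ 13 and b ≤ 9, which with a, b ≥ 0 keep the feasible region inside a bounded box. A feasible, bounded LP attains a finite optimum at a vertex.

The LP has an optimal solution: (0, 7) with z = -49.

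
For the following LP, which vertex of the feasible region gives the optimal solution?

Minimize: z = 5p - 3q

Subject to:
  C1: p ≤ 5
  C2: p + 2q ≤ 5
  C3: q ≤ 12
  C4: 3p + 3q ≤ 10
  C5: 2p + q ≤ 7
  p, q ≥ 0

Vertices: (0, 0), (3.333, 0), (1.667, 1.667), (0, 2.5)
Evaluating z = 5p - 3q at each vertex:
  (0, 0): z = 0
  (3.333, 0): z = 16.67
  (1.667, 1.667): z = 3.333
  (0, 2.5): z = -7.5

The smallest value is z = -7.5, attained at (0, 2.5).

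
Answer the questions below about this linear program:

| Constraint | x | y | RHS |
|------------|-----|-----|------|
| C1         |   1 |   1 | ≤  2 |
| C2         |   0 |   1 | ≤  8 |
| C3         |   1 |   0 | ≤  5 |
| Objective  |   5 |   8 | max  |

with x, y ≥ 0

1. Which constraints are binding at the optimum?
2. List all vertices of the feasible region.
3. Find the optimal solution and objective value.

1. C1, x ≥ 0
2. (0, 0), (2, 0), (0, 2)
3. x = 0, y = 2, z = 16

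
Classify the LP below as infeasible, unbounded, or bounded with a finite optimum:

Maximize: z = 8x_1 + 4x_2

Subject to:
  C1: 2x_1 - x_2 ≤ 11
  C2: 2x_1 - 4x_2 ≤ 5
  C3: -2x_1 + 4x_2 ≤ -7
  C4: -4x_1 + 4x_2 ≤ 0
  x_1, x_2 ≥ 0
C2 requires 2x_1 - 4x_2 ≤ 5, while C3 (-2x_1 + 4x_2 ≤ -7) is equivalent to 2x_1 - 4x_2 ≥ 7. Together they would need 7 ≤ 2x_1 - 4x_2 ≤ 5, which is impossible since 7 > 5. No point satisfies all constraints.

The feasible region is empty; the LP is infeasible.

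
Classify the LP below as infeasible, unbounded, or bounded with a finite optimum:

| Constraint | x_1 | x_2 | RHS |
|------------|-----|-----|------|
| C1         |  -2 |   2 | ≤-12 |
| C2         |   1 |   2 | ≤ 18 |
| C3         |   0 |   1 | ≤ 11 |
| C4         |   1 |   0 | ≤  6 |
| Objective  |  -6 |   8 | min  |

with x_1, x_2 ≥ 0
The point (6, 0) satisfies every constraint, so the LP is feasible; the constraints give x_1 ≤ 6 and x_2 ≤ 11, which with x_1, x_2 ≥ 0 keep the feasible region inside a bounded box. A feasible, bounded LP attains a finite optimum at a vertex.

Evaluating z = -6x_1 + 8x_2 at each vertex:
  (6, 0): z = -36

Feasible with finite optimum z* = -36 at (6, 0).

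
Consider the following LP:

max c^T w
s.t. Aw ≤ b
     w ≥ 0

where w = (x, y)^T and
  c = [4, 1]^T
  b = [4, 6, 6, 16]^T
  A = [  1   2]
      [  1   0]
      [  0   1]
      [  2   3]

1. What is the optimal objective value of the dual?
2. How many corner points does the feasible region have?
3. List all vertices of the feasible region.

1. 16 (by strong duality, equal to the primal optimum)
2. 3
3. (0, 0), (4, 0), (0, 2)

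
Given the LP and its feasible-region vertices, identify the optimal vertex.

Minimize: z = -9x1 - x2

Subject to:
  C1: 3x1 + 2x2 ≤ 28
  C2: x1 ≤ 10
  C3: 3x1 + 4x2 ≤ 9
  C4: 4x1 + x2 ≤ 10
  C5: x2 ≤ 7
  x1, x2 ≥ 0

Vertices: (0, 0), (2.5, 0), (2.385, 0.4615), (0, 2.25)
(2.5, 0) with z = -22.5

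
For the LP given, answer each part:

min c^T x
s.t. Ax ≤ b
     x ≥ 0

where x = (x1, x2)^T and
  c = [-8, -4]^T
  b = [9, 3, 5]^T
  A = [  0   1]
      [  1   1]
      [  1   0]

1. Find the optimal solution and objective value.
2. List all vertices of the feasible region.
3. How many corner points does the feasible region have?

1. x1 = 3, x2 = 0, z = -24
2. (0, 0), (3, 0), (0, 3)
3. 3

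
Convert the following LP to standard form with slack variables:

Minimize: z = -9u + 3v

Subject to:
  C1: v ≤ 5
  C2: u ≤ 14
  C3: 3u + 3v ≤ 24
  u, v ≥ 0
min z = -9u + 3v

s.t.
  v + s1 = 5
  u + s2 = 14
  3u + 3v + s3 = 24
  u, v, s1, s2, s3 ≥ 0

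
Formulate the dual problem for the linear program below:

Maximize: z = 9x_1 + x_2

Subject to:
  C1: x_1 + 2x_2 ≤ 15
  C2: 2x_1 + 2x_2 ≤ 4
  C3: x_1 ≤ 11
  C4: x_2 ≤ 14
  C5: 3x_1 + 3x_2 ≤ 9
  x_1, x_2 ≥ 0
Minimize: z = 15y1 + 4y2 + 11y3 + 14y4 + 9y5

Subject to:
  C1: -y1 - 2y2 - y3 - 3y5 ≤ -9
  C2: -2y1 - 2y2 - y4 - 3y5 ≤ -1
  y1, y2, y3, y4, y5 ≥ 0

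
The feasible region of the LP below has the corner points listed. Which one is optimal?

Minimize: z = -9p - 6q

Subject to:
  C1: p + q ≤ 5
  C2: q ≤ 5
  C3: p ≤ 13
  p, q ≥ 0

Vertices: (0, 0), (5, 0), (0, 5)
Evaluating z = -9p - 6q at each vertex:
  (0, 0): z = 0
  (5, 0): z = -45
  (0, 5): z = -30

The smallest value is z = -45, attained at (5, 0).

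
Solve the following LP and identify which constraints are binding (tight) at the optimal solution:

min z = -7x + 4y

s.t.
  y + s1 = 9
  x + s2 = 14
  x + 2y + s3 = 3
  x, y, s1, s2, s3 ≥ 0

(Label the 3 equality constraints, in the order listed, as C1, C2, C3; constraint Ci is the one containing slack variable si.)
Optimal: x = 3, y = 0
Slack at optimum:
  C1: slack = 9
  C2: slack = 11
  C3: slack = 0 (binding)
  x ≥ 0: x = 3
  y ≥ 0: y = 0 (binding)
Binding constraints: C3, y ≥ 0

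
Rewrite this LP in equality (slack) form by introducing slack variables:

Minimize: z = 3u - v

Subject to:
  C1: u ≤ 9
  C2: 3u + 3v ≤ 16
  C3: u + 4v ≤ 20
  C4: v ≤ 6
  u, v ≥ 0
min z = 3u - v

s.t.
  u + s1 = 9
  3u + 3v + s2 = 16
  u + 4v + s3 = 20
  v + s4 = 6
  u, v, s1, s2, s3, s4 ≥ 0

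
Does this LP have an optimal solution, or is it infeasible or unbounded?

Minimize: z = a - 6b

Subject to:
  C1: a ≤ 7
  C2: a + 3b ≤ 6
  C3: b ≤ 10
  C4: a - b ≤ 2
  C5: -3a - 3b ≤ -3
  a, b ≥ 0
The point (0, 2) satisfies every constraint, so the LP is feasible; the constraints give a ≤ 7 and b ≤ 10, which with a, b ≥ 0 keep the feasible region inside a bounded box. A feasible, bounded LP attains a finite optimum at a vertex.

Evaluating z = a - 6b at each vertex:
  (1, 0): z = 1
  (2, 0): z = 2
  (3, 1): z = -3
  (0, 2): z = -12
  (0, 1): z = -6

Feasible with finite optimum z* = -12 at (0, 2).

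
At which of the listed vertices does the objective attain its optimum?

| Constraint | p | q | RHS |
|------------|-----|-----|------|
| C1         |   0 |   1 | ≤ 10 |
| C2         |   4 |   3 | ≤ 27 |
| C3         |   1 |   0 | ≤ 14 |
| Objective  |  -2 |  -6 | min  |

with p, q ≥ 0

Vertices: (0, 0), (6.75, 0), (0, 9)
Evaluating z = -2p - 6q at each vertex:
  (0, 0): z = 0
  (6.75, 0): z = -13.5
  (0, 9): z = -54

The smallest value is z = -54, attained at (0, 9).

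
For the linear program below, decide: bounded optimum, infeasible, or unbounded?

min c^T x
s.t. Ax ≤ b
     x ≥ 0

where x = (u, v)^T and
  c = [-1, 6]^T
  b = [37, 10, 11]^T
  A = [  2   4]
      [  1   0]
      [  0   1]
The point (10, 0) satisfies every constraint, so the LP is feasible; the constraints give u ≤ 10 and v ≤ 11, which with u, v ≥ 0 keep the feasible region inside a bounded box. A feasible, bounded LP attains a finite optimum at a vertex.

Bounded optimum: z* = -10 at (10, 0).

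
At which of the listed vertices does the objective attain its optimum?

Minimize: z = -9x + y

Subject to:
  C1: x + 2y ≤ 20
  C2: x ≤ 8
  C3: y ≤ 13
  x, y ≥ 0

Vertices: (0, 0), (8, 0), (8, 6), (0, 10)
Evaluating z = -9x + y at each vertex:
  (0, 0): z = 0
  (8, 0): z = -72
  (8, 6): z = -66
  (0, 10): z = 10

The smallest value is z = -72, attained at (8, 0).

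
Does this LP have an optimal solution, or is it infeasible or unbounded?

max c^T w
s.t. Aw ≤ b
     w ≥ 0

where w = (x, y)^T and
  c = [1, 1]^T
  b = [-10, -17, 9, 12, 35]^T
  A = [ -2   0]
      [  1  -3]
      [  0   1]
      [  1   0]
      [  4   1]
The point (6.5, 9) satisfies every constraint, so the LP is feasible; the constraints give x ≤ 12 and y ≤ 9, which with x, y ≥ 0 keep the feasible region inside a bounded box. A feasible, bounded LP attains a finite optimum at a vertex.

Feasible with finite optimum z* = 15.5 at (6.5, 9).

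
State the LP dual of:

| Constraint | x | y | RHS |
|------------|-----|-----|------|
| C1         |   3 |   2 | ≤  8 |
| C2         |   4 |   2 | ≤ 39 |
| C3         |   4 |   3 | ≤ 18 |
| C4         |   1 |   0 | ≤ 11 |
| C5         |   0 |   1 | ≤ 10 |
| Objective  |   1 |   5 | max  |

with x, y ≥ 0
Minimize: z = 8y1 + 39y2 + 18y3 + 11y4 + 10y5

Subject to:
  C1: -3y1 - 4y2 - 4y3 - y4 ≤ -1
  C2: -2y1 - 2y2 - 3y3 - y5 ≤ -5
  y1, y2, y3, y4, y5 ≥ 0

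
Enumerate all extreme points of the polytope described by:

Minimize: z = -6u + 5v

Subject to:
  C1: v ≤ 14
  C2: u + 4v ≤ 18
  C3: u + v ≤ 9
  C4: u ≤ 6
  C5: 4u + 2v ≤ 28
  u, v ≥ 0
Each vertex is the intersection of two constraint boundaries that also satisfies all remaining constraints:
  u = 0 and v = 0 → (0, 0)
  u = 6 and v = 0 → (6, 0)
  u = 6 and 4u + 2v = 28 → (6, 2)
  u + 4v = 18 and 4u + 2v = 28 → (5.429, 3.143)
  u + 4v = 18 and u = 0 → (0, 4.5)

Vertices: (0, 0), (6, 0), (6, 2), (5.429, 3.143), (0, 4.5)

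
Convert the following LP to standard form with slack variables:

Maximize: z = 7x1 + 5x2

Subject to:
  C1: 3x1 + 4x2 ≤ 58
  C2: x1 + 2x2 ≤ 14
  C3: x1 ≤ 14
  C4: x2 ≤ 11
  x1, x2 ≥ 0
max z = 7x1 + 5x2

s.t.
  3x1 + 4x2 + s1 = 58
  x1 + 2x2 + s2 = 14
  x1 + s3 = 14
  x2 + s4 = 11
  x1, x2, s1, s2, s3, s4 ≥ 0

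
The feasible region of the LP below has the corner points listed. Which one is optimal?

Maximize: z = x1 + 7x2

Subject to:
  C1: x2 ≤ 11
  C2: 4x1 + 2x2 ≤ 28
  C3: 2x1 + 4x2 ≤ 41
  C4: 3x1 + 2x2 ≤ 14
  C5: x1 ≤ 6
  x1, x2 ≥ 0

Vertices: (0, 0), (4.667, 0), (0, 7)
Evaluating z = x1 + 7x2 at each vertex:
  (0, 0): z = 0
  (4.667, 0): z = 4.667
  (0, 7): z = 49

The largest value is z = 49, attained at (0, 7).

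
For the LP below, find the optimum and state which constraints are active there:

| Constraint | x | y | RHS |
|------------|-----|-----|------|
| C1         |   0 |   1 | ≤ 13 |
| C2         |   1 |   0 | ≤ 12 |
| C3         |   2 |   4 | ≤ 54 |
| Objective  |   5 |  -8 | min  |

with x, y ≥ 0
Optimal: x = 0, y = 13
Binding: C1, x ≥ 0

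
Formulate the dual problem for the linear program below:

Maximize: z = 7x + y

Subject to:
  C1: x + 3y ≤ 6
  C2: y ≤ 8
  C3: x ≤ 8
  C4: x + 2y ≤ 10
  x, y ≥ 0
Minimize: z = 6y1 + 8y2 + 8y3 + 10y4

Subject to:
  C1: -y1 - y3 - y4 ≤ -7
  C2: -3y1 - y2 - 2y4 ≤ -1
  y1, y2, y3, y4 ≥ 0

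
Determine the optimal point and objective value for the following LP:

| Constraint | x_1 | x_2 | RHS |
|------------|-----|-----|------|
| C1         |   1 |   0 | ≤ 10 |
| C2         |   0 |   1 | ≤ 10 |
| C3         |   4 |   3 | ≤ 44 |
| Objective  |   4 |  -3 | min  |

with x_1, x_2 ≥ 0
Each vertex is the intersection of two constraint boundaries that also satisfies all remaining constraints:
  x_1 = 0 and x_2 = 0 → (0, 0)
  x_1 = 10 and x_2 = 0 → (10, 0)
  x_1 = 10 and 4x_1 + 3x_2 = 44 → (10, 1.333)
  x_2 = 10 and 4x_1 + 3x_2 = 44 → (3.5, 10)
  x_2 = 10 and x_1 = 0 → (0, 10)

Evaluating z = 4x_1 - 3x_2 at each vertex:
  (0, 0): z = 0
  (10, 0): z = 40
  (10, 1.333): z = 36
  (3.5, 10): z = -16
  (0, 10): z = -30

The minimum is at (0, 10) with z = -30.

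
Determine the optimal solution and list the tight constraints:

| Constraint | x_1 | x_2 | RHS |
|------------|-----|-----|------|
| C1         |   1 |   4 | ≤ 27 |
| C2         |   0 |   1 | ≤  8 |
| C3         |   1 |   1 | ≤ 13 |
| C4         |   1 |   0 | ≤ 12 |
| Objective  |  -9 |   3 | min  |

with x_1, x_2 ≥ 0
Optimal: x_1 = 12, x_2 = 0
Binding: C4, x_2 ≥ 0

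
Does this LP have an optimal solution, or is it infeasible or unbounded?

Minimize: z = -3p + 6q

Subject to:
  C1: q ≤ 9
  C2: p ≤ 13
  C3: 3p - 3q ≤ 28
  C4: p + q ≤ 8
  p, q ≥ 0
The point (8, 0) satisfies every constraint, so the LP is feasible; the constraints give p ≤ 13 and q ≤ 9, which with p, q ≥ 0 keep the feasible region inside a bounded box. A feasible, bounded LP attains a finite optimum at a vertex.

Evaluating z = -3p + 6q at each vertex:
  (0, 0): z = 0
  (8, 0): z = -24
  (0, 8): z = 48

Bounded optimum: z* = -24 at (8, 0).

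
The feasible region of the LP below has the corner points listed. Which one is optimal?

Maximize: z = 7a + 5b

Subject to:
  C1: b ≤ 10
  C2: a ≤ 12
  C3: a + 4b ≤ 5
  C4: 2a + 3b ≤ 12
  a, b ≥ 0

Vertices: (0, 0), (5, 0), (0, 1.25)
(5, 0) with z = 35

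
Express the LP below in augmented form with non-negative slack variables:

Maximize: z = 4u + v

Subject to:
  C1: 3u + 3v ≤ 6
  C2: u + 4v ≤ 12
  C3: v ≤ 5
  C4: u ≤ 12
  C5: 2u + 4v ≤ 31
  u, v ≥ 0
max z = 4u + v

s.t.
  3u + 3v + s1 = 6
  u + 4v + s2 = 12
  v + s3 = 5
  u + s4 = 12
  2u + 4v + s5 = 31
  u, v, s1, s2, s3, s4, s5 ≥ 0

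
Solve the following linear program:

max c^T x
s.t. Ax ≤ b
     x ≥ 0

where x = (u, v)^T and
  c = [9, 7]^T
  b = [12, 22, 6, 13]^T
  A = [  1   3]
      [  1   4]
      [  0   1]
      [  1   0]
Each vertex is the intersection of two constraint boundaries that also satisfies all remaining constraints:
  u = 0 and v = 0 → (0, 0)
  u + 3v = 12 and v = 0 → (12, 0)
  u + 3v = 12 and u = 0 → (0, 4)

Evaluating z = 9u + 7v at each vertex:
  (0, 0): z = 0
  (12, 0): z = 108
  (0, 4): z = 28

The maximum is at (12, 0) with z = 108.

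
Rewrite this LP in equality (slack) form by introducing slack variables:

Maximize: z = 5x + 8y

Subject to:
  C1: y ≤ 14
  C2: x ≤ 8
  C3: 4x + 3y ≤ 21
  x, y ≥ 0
max z = 5x + 8y

s.t.
  y + s1 = 14
  x + s2 = 8
  4x + 3y + s3 = 21
  x, y, s1, s2, s3 ≥ 0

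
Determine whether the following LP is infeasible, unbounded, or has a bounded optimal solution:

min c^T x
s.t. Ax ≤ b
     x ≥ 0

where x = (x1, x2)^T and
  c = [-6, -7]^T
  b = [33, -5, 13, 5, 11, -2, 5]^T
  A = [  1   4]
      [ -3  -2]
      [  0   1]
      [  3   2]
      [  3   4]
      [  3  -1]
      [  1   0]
The point (0, 2.5) satisfies every constraint, so the LP is feasible; the constraints give x1 ≤ 5 and x2 ≤ 13, which with x1, x2 ≥ 0 keep the feasible region inside a bounded box. A feasible, bounded LP attains a finite optimum at a vertex.

Bounded optimum: z* = -17.5 at (0, 2.5).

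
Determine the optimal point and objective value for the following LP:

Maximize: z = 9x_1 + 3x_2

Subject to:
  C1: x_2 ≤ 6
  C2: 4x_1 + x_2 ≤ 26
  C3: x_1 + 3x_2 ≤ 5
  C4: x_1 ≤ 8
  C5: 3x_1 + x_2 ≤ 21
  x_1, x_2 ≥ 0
x_1 = 5, x_2 = 0, z = 45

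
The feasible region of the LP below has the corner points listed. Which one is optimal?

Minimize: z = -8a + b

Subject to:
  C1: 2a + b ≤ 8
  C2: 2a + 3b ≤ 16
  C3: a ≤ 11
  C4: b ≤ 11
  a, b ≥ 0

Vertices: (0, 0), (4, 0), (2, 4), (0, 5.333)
(4, 0) with z = -32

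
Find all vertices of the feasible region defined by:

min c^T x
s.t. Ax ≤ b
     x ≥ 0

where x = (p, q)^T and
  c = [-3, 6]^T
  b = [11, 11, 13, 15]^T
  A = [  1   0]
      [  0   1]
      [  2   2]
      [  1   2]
Each vertex is the intersection of two constraint boundaries that also satisfies all remaining constraints:
  p = 0 and q = 0 → (0, 0)
  2p + 2q = 13 and q = 0 → (6.5, 0)
  2p + 2q = 13 and p = 0 → (0, 6.5)

Vertices: (0, 0), (6.5, 0), (0, 6.5)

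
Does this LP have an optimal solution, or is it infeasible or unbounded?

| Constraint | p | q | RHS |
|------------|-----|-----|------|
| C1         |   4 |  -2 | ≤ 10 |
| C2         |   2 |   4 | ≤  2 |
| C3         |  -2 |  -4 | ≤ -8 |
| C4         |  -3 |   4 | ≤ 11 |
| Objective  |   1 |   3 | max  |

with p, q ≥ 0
C2 requires 2p + 4q ≤ 2, while C3 (-2p - 4q ≤ -8) is equivalent to 2p + 4q ≥ 8. Together they would need 8 ≤ 2p + 4q ≤ 2, which is impossible since 8 > 2. No point satisfies all constraints.

Infeasible: no point satisfies all constraints simultaneously.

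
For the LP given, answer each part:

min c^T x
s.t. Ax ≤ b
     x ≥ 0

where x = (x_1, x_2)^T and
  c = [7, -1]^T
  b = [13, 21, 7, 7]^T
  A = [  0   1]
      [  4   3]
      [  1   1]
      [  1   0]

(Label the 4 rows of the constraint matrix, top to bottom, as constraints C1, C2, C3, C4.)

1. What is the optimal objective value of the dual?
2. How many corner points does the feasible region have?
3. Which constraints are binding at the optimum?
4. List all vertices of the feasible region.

1. -7 (by strong duality, equal to the primal optimum)
2. 3
3. C2, C3, x_1 ≥ 0
4. (0, 0), (5.25, 0), (0, 7)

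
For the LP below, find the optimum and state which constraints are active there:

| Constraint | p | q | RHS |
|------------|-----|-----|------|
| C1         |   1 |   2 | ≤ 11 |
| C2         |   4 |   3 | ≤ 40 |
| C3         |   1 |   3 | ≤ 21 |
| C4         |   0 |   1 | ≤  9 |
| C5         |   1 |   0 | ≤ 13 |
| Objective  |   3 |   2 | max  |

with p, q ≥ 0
Optimal: p = 10, q = 0
Binding: C2, q ≥ 0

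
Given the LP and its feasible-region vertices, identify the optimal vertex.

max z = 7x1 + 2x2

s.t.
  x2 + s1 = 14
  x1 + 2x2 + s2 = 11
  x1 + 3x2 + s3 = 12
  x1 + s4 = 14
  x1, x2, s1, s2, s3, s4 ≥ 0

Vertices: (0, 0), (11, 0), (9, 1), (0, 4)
(11, 0) with z = 77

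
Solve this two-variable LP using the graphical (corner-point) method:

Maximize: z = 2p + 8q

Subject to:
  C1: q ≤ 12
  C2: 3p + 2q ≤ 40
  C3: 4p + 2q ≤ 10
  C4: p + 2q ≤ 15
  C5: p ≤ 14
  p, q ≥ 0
Each vertex is the intersection of two constraint boundaries that also satisfies all remaining constraints:
  p = 0 and q = 0 → (0, 0)
  4p + 2q = 10 and q = 0 → (2.5, 0)
  4p + 2q = 10 and p = 0 → (0, 5)

Evaluating z = 2p + 8q at each vertex:
  (0, 0): z = 0
  (2.5, 0): z = 5
  (0, 5): z = 40

The maximum is at (0, 5) with z = 40.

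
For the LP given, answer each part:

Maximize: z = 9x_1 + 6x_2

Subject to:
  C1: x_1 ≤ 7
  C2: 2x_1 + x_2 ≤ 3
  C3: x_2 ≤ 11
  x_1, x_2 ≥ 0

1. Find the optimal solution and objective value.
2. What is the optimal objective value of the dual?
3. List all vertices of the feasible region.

1. x_1 = 0, x_2 = 3, z = 18
2. 18 (by strong duality, equal to the primal optimum)
3. (0, 0), (1.5, 0), (0, 3)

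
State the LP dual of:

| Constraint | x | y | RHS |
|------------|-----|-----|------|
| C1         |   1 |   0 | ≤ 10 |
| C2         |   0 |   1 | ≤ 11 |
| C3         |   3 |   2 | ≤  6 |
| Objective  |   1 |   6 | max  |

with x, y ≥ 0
Minimize: z = 10y1 + 11y2 + 6y3

Subject to:
  C1: -y1 - 3y3 ≤ -1
  C2: -y2 - 2y3 ≤ -6
  y1, y2, y3 ≥ 0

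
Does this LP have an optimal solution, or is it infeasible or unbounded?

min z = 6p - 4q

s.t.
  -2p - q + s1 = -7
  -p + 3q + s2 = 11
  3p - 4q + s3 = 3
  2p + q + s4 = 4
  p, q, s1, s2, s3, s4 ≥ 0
The row 2p + q + s4 = 4 with s4 ≥ 0 requires 2p + q ≤ 4, while the row -2p - q + s1 = -7 with s1 ≥ 0 is equivalent to 2p + q ≥ 7. Together they would need 7 ≤ 2p + q ≤ 4, which is impossible since 7 > 4. No point satisfies all constraints.

The feasible region is empty; the LP is infeasible.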